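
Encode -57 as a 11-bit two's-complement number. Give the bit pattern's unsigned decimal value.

1991

57 in 11 bits: 00000111001
Invert: 11111000110
Add 1:  11111000111 = 1991
(Check: 2^11 - 57 = 2048 - 57 = 1991.)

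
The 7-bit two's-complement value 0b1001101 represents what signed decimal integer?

pattern = 1001101 (MSB is 1 ⇒ negative)
Invert: 0110010, add 1 → 0110011 = 51, so the value is -51.
(Equivalently: 77 - 2^7 = 77 - 128 = -51.)

-51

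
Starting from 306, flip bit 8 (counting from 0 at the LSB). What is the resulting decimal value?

50

x = 100110010
bit 8 is currently 1; toggle it via x ^ (1 << 8) = x ^ 256
→ 000110010 = 50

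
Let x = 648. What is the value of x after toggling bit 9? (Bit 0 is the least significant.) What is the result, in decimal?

136

x = 1010001000
bit 9 is currently 1; toggle it via x ^ (1 << 9) = x ^ 512
→ 0010001000 = 136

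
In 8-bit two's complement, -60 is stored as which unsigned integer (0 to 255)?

196

60 in 8 bits: 00111100
Invert: 11000011
Add 1:  11000100 = 196
(Check: 2^8 - 60 = 256 - 60 = 196.)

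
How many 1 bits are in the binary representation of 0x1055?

0x1055 = 1000001010101
Count the 1s: 1 + 1 + 1 + 1 + 1 = 5

5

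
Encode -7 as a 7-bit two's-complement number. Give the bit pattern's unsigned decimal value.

7 in 7 bits: 0000111
Invert: 1111000
Add 1:  1111001 = 121
(Check: 2^7 - 7 = 128 - 7 = 121.)

121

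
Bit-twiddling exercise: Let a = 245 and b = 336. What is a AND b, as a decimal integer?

80

245 = 011110101
336 = 101010000
AND → 001010000 = 80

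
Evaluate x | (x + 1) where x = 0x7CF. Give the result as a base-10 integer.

2015

x = 11111001111 = 1999
x + 1 = 11111010000
OR    = 11111011111 = 2015
(x | (x + 1) sets the lowest cleared bit.)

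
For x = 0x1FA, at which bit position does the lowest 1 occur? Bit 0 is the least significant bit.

0x1FA = 111111010
Trailing zeros: 1, so the lowest set bit is bit 1 (value 2).

1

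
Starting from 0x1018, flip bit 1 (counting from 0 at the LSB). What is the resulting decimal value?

x = 001000000011000
bit 1 is currently 0; toggle it via x ^ (1 << 1) = x ^ 2
→ 001000000011010 = 4122

4122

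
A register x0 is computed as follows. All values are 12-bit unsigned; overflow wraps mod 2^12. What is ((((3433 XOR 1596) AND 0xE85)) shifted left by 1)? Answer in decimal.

1034

3433 = 110101101001
1596 = 011000111100
→ XOR → 101101010101 = 2901
0xE85 = 111010000101
→ AND → 101000000101 = 2565
→ shifted left by 1 (mod 2^12) → 010000001010 = 1034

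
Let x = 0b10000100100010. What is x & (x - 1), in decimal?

x = 10000100100010 = 8482
x - 1 = 10000100100001
AND   = 10000100100000 = 8480
(x & (x - 1) clears the lowest set bit of x.)

8480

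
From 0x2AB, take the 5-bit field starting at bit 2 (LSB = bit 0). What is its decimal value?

v = 01010101011
Shift right by 2: 010101010
Mask low 5 bits: 01010 = 10

10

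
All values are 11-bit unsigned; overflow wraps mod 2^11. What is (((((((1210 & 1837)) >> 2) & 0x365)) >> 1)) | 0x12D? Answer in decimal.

1210 = 10010111010
1837 = 11100101101
→ & → 10000101000 = 1064
→ >> 2 → 00100001010 = 266
0x365 = 01101100101
→ & → 00100000000 = 256
→ >> 1 → 00010000000 = 128
0x12D = 00100101101
→ | → 00110101101 = 429

429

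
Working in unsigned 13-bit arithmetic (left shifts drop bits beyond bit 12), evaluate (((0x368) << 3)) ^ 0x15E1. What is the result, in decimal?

3745

0x368 = 0001101101000
→ << 3 (mod 2^13) → 1101101000000 = 6976
0x15E1 = 1010111100001
→ ^ → 0111010100001 = 3745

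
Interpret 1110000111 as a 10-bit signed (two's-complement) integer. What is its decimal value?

-121

pattern = 1110000111 (MSB is 1 ⇒ negative)
Invert: 0001111000, add 1 → 0001111001 = 121, so the value is -121.
(Equivalently: 903 - 2^10 = 903 - 1024 = -121.)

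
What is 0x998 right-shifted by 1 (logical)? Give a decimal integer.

0x998 = 100110011000
shift right by 1 → 010011001100 = 1228
(equivalently, floor(2456 / 2))

1228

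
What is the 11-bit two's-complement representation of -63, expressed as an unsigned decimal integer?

1985

63 in 11 bits: 00000111111
Invert: 11111000000
Add 1:  11111000001 = 1985
(Check: 2^11 - 63 = 2048 - 63 = 1985.)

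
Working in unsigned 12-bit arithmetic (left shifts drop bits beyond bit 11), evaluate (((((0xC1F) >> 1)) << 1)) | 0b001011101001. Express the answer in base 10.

0xC1F = 110000011111
→ >> 1 → 011000001111 = 1551
→ << 1 (mod 2^12) → 110000011110 = 3102
0b001011101001 = 001011101001
→ | → 111011111111 = 3839

3839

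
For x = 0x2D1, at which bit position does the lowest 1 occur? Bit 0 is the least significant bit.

0

0x2D1 = 1011010001
Trailing zeros: 0, so the lowest set bit is bit 0 (value 1).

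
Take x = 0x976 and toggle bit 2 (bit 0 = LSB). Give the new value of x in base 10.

2418

x = 0100101110110
bit 2 is currently 1; toggle it via x ^ (1 << 2) = x ^ 4
→ 0100101110010 = 2418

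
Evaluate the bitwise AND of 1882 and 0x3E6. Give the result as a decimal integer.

1882 = 11101011010
0x3E6 = 01111100110
AND → 01101000010 = 834

834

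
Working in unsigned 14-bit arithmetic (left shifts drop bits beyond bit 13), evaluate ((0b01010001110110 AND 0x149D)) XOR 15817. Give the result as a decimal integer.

10717

0b01010001110110 = 01010001110110
0x149D = 01010010011101
→ AND → 01010000010100 = 5140
15817 = 11110111001001
→ XOR → 10100111011101 = 10717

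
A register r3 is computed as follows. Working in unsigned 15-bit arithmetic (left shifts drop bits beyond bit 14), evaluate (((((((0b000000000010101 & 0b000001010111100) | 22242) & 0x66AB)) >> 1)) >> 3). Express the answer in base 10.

0b000000000010101 = 000000000010101
0b000001010111100 = 000001010111100
→ & → 000000000010100 = 20
22242 = 101011011100010
→ | → 101011011110110 = 22262
0x66AB = 110011010101011
→ & → 100011010100010 = 18082
→ >> 1 → 010001101010001 = 9041
→ >> 3 → 000010001101010 = 1130

1130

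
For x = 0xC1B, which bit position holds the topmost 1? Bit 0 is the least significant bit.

11

0xC1B = 110000011011
The topmost 1 is at position 11 (since 2^11 = 2048 ≤ 3099 < 4096).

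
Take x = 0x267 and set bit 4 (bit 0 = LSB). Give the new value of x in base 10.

x = 000001001100111
bit 4 is currently 0; set it via x | (1 << 4) = x | 16
→ 000001001110111 = 631

631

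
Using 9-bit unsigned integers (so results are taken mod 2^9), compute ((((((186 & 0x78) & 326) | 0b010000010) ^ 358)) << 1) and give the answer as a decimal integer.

186 = 010111010
0x78 = 001111000
→ & → 000111000 = 56
326 = 101000110
→ & → 000000000 = 0
0b010000010 = 010000010
→ | → 010000010 = 130
358 = 101100110
→ ^ → 111100100 = 484
→ << 1 (mod 2^9) → 111001000 = 456

456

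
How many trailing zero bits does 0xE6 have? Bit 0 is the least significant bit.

1

0xE6 = 11100110
Trailing zeros: 1, so the lowest set bit is bit 1 (value 2).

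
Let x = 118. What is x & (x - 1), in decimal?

x = 1110110 = 118
x - 1 = 1110101
AND   = 1110100 = 116
(x & (x - 1) clears the lowest set bit of x.)

116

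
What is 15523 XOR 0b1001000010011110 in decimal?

15523 = 0011110010100011
b = 1001000010011110
XOR → 1010110000111101 = 44093

44093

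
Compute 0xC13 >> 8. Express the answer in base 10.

0xC13 = 110000010011
shift right by 8 → 000000001100 = 12
(equivalently, floor(3091 / 256))

12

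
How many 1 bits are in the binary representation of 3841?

3841 = 111100000001
Count the 1s: 1 + 1 + 1 + 1 + 1 = 5

5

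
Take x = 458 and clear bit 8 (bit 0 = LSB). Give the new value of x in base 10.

202

x = 0111001010
bit 8 is currently 1; clear it via x & ~(1 << 8) = x & ~256
→ 0011001010 = 202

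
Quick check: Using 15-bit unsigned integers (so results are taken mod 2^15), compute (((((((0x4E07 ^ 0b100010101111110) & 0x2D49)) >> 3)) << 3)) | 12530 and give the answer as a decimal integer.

0x4E07 = 100111000000111
0b100010101111110 = 100010101111110
→ ^ → 000101101111001 = 2937
0x2D49 = 010110101001001
→ & → 000100101001001 = 2377
→ >> 3 → 000000100101001 = 297
→ << 3 (mod 2^15) → 000100101001000 = 2376
12530 = 011000011110010
→ | → 011100111111010 = 14842

14842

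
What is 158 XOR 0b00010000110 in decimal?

158 = 10011110
b = 10000110
XOR → 00011000 = 24

24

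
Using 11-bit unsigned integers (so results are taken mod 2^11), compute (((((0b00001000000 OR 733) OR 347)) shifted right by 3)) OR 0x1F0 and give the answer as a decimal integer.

507

0b00001000000 = 00001000000
733 = 01011011101
→ OR → 01011011101 = 733
347 = 00101011011
→ OR → 01111011111 = 991
→ shifted right by 3 → 00001111011 = 123
0x1F0 = 00111110000
→ OR → 00111111011 = 507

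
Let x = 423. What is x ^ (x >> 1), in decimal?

372

x = 110100111 = 423
x>>1 = 011010011
XOR  = 101110100 = 372
(x ^ (x >> 1) gives the standard binary-reflected Gray code of x.)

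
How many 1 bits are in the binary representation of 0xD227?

8

0xD227 = 1101001000100111
Count the 1s: 1 + 1 + 1 + 1 + 1 + 1 + 1 + 1 = 8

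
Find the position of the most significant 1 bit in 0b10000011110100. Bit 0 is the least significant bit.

0b10000011110100 = 10000011110100
The topmost 1 is at position 13 (since 2^13 = 8192 ≤ 8436 < 16384).

13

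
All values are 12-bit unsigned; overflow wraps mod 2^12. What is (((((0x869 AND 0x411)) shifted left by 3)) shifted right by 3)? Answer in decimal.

1

0x869 = 100001101001
0x411 = 010000010001
→ AND → 000000000001 = 1
→ shifted left by 3 (mod 2^12) → 000000001000 = 8
→ shifted right by 3 → 000000000001 = 1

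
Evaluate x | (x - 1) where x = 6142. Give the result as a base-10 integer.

x = 1011111111110 = 6142
x - 1 = 1011111111101
OR    = 1011111111111 = 6143
(x | (x - 1) sets all bits below the lowest set bit.)

6143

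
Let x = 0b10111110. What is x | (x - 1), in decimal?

191

x = 10111110 = 190
x - 1 = 10111101
OR    = 10111111 = 191
(x | (x - 1) sets all bits below the lowest set bit.)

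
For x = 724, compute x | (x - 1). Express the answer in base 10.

727

x = 1011010100 = 724
x - 1 = 1011010011
OR    = 1011010111 = 727
(x | (x - 1) sets all bits below the lowest set bit.)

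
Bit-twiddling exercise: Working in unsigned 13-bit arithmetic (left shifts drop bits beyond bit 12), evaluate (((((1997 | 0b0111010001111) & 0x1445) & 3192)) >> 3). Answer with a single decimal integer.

136

1997 = 0011111001101
0b0111010001111 = 0111010001111
→ | → 0111111001111 = 4047
0x1445 = 1010001000101
→ & → 0010001000101 = 1093
3192 = 0110001111000
→ & → 0010001000000 = 1088
→ >> 3 → 0000010001000 = 136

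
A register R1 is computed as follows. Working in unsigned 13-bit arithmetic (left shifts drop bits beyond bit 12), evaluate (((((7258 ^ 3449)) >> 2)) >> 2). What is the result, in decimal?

7258 = 1110001011010
3449 = 0110101111001
→ ^ → 1000100100011 = 4387
→ >> 2 → 0010001001000 = 1096
→ >> 2 → 0000100010010 = 274

274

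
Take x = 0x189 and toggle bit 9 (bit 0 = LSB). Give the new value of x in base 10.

905

x = 00110001001
bit 9 is currently 0; toggle it via x ^ (1 << 9) = x ^ 512
→ 01110001001 = 905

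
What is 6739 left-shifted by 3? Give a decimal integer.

53912

6739 = 0001101001010011
shift left by 3 → 1101001010011000 = 53912
(equivalently, 6739 × 2^3 = 6739 × 8)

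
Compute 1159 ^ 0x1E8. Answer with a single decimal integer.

1391

1159 = 10010000111
0x1E8 = 00111101000
XOR → 10101101111 = 1391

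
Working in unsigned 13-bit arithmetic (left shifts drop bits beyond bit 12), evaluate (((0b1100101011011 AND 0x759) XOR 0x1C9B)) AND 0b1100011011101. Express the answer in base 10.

0b1100101011011 = 1100101011011
0x759 = 0011101011001
→ AND → 0000101011001 = 345
0x1C9B = 1110010011011
→ XOR → 1110111000010 = 7618
0b1100011011101 = 1100011011101
→ AND → 1100011000000 = 6336

6336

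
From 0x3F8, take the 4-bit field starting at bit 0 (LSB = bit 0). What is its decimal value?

v = 1111111000
Shift right by 0: 1111111000
Mask low 4 bits: 1000 = 8

8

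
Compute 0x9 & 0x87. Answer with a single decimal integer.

0x9 = 00001001
0x87 = 10000111
AND → 00000001 = 1

1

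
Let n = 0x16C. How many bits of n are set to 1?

5

0x16C = 101101100
Count the 1s: 1 + 1 + 1 + 1 + 1 = 5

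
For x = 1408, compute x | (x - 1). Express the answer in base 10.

x = 10110000000 = 1408
x - 1 = 10101111111
OR    = 10111111111 = 1535
(x | (x - 1) sets all bits below the lowest set bit.)

1535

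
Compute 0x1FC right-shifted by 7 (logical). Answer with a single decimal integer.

3

0x1FC = 111111100
shift right by 7 → 000000011 = 3
(equivalently, floor(508 / 128))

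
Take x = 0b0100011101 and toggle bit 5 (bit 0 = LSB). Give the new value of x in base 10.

x = 0100011101
bit 5 is currently 0; toggle it via x ^ (1 << 5) = x ^ 32
→ 0100111101 = 317

317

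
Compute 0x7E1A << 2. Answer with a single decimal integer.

129128

0x7E1A = 00111111000011010
shift left by 2 → 11111100001101000 = 129128
(equivalently, 32282 × 2^2 = 32282 × 4)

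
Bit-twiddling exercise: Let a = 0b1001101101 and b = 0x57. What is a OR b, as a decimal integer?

639

a = 1001101101
0x57 = 0001010111
 OR → 1001111111 = 639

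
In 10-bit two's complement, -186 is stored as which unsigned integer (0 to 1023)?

838

186 in 10 bits: 0010111010
Invert: 1101000101
Add 1:  1101000110 = 838
(Check: 2^10 - 186 = 1024 - 186 = 838.)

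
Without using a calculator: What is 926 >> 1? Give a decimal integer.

463

926 = 1110011110
shift right by 1 → 0111001111 = 463
(equivalently, floor(926 / 2))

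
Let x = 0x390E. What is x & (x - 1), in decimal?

x = 11100100001110 = 14606
x - 1 = 11100100001101
AND   = 11100100001100 = 14604
(x & (x - 1) clears the lowest set bit of x.)

14604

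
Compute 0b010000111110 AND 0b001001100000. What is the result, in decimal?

32

a = 10000111110
b = 01001100000
AND → 00000100000 = 32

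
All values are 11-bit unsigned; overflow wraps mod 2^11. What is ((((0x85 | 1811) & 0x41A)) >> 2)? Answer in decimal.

260

0x85 = 00010000101
1811 = 11100010011
→ | → 11110010111 = 1943
0x41A = 10000011010
→ & → 10000010010 = 1042
→ >> 2 → 00100000100 = 260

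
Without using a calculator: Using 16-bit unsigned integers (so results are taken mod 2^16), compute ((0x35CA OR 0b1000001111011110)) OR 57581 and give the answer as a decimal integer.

0x35CA = 0011010111001010
0b1000001111011110 = 1000001111011110
→ OR → 1011011111011110 = 47070
57581 = 1110000011101101
→ OR → 1111011111111111 = 63487

63487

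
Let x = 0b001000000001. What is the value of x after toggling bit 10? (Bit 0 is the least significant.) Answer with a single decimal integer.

x = 001000000001
bit 10 is currently 0; toggle it via x ^ (1 << 10) = x ^ 1024
→ 011000000001 = 1537

1537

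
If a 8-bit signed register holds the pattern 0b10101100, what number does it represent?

-84

pattern = 10101100 (MSB is 1 ⇒ negative)
Invert: 01010011, add 1 → 01010100 = 84, so the value is -84.
(Equivalently: 172 - 2^8 = 172 - 256 = -84.)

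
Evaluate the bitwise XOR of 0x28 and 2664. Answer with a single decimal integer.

2624

0x28 = 000000101000
2664 = 101001101000
XOR → 101001000000 = 2624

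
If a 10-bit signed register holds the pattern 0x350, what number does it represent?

pattern = 1101010000 (MSB is 1 ⇒ negative)
Invert: 0010101111, add 1 → 0010110000 = 176, so the value is -176.
(Equivalently: 848 - 2^10 = 848 - 1024 = -176.)

-176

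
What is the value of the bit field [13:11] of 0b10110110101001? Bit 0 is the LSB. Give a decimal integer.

v = 10110110101001
Shift right by 11: 101
Mask low 3 bits: 101 = 5

5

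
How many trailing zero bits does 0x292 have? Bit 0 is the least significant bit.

0x292 = 1010010010
Trailing zeros: 1, so the lowest set bit is bit 1 (value 2).

1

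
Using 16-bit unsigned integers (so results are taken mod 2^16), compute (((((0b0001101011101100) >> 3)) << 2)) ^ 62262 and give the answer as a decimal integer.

0b0001101011101100 = 0001101011101100
→ >> 3 → 0000001101011101 = 861
→ << 2 (mod 2^16) → 0000110101110100 = 3444
62262 = 1111001100110110
→ ^ → 1111111001000010 = 65090

65090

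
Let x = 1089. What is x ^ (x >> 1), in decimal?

x = 10001000001 = 1089
x>>1 = 01000100000
XOR  = 11001100001 = 1633
(x ^ (x >> 1) gives the standard binary-reflected Gray code of x.)

1633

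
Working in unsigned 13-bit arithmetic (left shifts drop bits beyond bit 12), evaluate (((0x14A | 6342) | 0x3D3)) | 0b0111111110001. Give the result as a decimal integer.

8191

0x14A = 0000101001010
6342 = 1100011000110
→ | → 1100111001110 = 6606
0x3D3 = 0001111010011
→ | → 1101111011111 = 7135
0b0111111110001 = 0111111110001
→ | → 1111111111111 = 8191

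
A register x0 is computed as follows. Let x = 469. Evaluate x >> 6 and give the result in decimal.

469 = 111010101
shift right by 6 → 000000111 = 7
(equivalently, floor(469 / 64))

7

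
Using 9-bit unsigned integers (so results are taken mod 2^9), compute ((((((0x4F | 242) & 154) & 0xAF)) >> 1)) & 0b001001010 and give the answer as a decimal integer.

0x4F = 001001111
242 = 011110010
→ | → 011111111 = 255
154 = 010011010
→ & → 010011010 = 154
0xAF = 010101111
→ & → 010001010 = 138
→ >> 1 → 001000101 = 69
0b001001010 = 001001010
→ & → 001000000 = 64

64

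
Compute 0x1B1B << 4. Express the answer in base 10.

0x1B1B = 00001101100011011
shift left by 4 → 11011000110110000 = 111024
(equivalently, 6939 × 2^4 = 6939 × 16)

111024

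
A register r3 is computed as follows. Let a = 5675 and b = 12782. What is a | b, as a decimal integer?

14319

5675 = 01011000101011
12782 = 11000111101110
 OR → 11011111101111 = 14319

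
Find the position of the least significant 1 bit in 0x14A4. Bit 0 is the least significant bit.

2

0x14A4 = 1010010100100
Trailing zeros: 2, so the lowest set bit is bit 2 (value 4).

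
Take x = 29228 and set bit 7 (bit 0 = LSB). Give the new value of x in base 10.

x = 111001000101100
bit 7 is currently 0; set it via x | (1 << 7) = x | 128
→ 111001010101100 = 29356

29356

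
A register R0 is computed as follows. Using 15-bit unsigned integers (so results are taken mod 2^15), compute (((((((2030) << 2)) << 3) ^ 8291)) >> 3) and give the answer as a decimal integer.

2996

2030 = 000011111101110
→ << 2 (mod 2^15) → 001111110111000 = 8120
→ << 3 (mod 2^15) → 111110111000000 = 32192
8291 = 010000001100011
→ ^ → 101110110100011 = 23971
→ >> 3 → 000101110110100 = 2996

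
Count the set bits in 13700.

6

13700 = 11010110000100
Count the 1s: 1 + 1 + 1 + 1 + 1 + 1 = 6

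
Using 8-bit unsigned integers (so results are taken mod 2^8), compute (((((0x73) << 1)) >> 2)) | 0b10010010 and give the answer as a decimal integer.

187

0x73 = 01110011
→ << 1 (mod 2^8) → 11100110 = 230
→ >> 2 → 00111001 = 57
0b10010010 = 10010010
→ | → 10111011 = 187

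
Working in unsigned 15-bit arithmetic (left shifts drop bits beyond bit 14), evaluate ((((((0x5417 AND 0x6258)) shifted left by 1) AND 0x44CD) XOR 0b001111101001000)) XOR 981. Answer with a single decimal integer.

7325

0x5417 = 101010000010111
0x6258 = 110001001011000
→ AND → 100000000010000 = 16400
→ shifted left by 1 (mod 2^15) → 000000000100000 = 32
0x44CD = 100010011001101
→ AND → 000000000000000 = 0
0b001111101001000 = 001111101001000
→ XOR → 001111101001000 = 8008
981 = 000001111010101
→ XOR → 001110010011101 = 7325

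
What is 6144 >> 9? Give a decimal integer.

12

6144 = 1100000000000
shift right by 9 → 0000000001100 = 12
(equivalently, floor(6144 / 512))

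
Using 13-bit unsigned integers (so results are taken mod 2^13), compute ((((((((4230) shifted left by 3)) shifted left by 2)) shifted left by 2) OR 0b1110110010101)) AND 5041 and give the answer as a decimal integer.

5009

4230 = 1000010000110
→ shifted left by 3 (mod 2^13) → 0010000110000 = 1072
→ shifted left by 2 (mod 2^13) → 1000011000000 = 4288
→ shifted left by 2 (mod 2^13) → 0001100000000 = 768
0b1110110010101 = 1110110010101
→ OR → 1111110010101 = 8085
5041 = 1001110110001
→ AND → 1001110010001 = 5009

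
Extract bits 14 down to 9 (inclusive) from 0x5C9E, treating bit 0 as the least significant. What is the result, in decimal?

46

v = 101110010011110
Shift right by 9: 101110
Mask low 6 bits: 101110 = 46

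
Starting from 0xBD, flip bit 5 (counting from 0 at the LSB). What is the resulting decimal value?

157

x = 000010111101
bit 5 is currently 1; toggle it via x ^ (1 << 5) = x ^ 32
→ 000010011101 = 157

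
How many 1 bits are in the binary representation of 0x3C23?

7

0x3C23 = 11110000100011
Count the 1s: 1 + 1 + 1 + 1 + 1 + 1 + 1 = 7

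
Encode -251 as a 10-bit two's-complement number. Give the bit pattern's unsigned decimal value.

773

251 in 10 bits: 0011111011
Invert: 1100000100
Add 1:  1100000101 = 773
(Check: 2^10 - 251 = 1024 - 251 = 773.)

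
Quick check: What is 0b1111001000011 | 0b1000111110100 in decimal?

a = 1111001000011
b = 1000111110100
 OR → 1111111110111 = 8183

8183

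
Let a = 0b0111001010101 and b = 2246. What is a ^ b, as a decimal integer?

a = 111001010101
2246 = 100011000110
XOR → 011010010011 = 1683

1683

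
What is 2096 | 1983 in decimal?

4031

2096 = 100000110000
1983 = 011110111111
 OR → 111110111111 = 4031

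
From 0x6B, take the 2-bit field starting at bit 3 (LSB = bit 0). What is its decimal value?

v = 01101011
Shift right by 3: 01101
Mask low 2 bits: 01 = 1

1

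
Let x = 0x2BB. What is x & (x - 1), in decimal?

x = 1010111011 = 699
x - 1 = 1010111010
AND   = 1010111010 = 698
(x & (x - 1) clears the lowest set bit of x.)

698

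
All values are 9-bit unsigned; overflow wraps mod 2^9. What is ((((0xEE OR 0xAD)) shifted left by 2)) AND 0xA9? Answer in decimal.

0xEE = 011101110
0xAD = 010101101
→ OR → 011101111 = 239
→ shifted left by 2 (mod 2^9) → 110111100 = 444
0xA9 = 010101001
→ AND → 010101000 = 168

168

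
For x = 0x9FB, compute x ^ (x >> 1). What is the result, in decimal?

x = 100111111011 = 2555
x>>1 = 010011111101
XOR  = 110100000110 = 3334
(x ^ (x >> 1) gives the standard binary-reflected Gray code of x.)

3334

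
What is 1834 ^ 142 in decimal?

1956

1834 = 11100101010
142 = 00010001110
XOR → 11110100100 = 1956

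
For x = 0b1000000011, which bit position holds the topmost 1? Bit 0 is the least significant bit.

9

0b1000000011 = 1000000011
The topmost 1 is at position 9 (since 2^9 = 512 ≤ 515 < 1024).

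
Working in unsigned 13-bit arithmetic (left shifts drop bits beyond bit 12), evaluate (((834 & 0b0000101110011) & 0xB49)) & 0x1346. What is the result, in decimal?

834 = 0001101000010
0b0000101110011 = 0000101110011
→ & → 0000101000010 = 322
0xB49 = 0101101001001
→ & → 0000101000000 = 320
0x1346 = 1001101000110
→ & → 0000101000000 = 320

320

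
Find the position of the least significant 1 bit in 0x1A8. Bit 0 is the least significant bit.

3

0x1A8 = 110101000
Trailing zeros: 3, so the lowest set bit is bit 3 (value 8).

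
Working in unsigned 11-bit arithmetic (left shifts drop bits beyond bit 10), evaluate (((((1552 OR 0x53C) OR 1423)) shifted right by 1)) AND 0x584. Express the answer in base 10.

388

1552 = 11000010000
0x53C = 10100111100
→ OR → 11100111100 = 1852
1423 = 10110001111
→ OR → 11110111111 = 1983
→ shifted right by 1 → 01111011111 = 991
0x584 = 10110000100
→ AND → 00110000100 = 388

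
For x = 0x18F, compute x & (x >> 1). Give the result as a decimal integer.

x = 110001111 = 399
x>>1 = 011000111
AND  = 010000111 = 135
(x & (x >> 1) has a 1 wherever x has two consecutive 1 bits.)

135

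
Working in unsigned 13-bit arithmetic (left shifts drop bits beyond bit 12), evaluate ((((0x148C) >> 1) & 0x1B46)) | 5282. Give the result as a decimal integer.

0x148C = 1010010001100
→ >> 1 → 0101001000110 = 2630
0x1B46 = 1101101000110
→ & → 0101001000110 = 2630
5282 = 1010010100010
→ | → 1111011100110 = 7910

7910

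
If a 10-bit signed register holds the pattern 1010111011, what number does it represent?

pattern = 1010111011 (MSB is 1 ⇒ negative)
Invert: 0101000100, add 1 → 0101000101 = 325, so the value is -325.
(Equivalently: 699 - 2^10 = 699 - 1024 = -325.)

-325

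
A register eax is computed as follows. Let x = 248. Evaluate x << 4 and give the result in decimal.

248 = 000011111000
shift left by 4 → 111110000000 = 3968
(equivalently, 248 × 2^4 = 248 × 16)

3968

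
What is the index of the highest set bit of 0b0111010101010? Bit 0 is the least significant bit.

0b0111010101010 = 111010101010
The topmost 1 is at position 11 (since 2^11 = 2048 ≤ 3754 < 4096).

11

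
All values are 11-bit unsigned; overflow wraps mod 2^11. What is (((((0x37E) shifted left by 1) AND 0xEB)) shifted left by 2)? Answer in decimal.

928

0x37E = 01101111110
→ shifted left by 1 (mod 2^11) → 11011111100 = 1788
0xEB = 00011101011
→ AND → 00011101000 = 232
→ shifted left by 2 (mod 2^11) → 01110100000 = 928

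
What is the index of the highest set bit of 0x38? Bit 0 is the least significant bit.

5

0x38 = 111000
The topmost 1 is at position 5 (since 2^5 = 32 ≤ 56 < 64).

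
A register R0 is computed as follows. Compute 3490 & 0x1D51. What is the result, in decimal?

3328

3490 = 0110110100010
0x1D51 = 1110101010001
AND → 0110100000000 = 3328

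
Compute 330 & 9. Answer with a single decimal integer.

8

330 = 101001010
9 = 000001001
AND → 000001000 = 8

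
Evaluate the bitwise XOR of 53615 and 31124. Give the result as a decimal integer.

53615 = 1101000101101111
31124 = 0111100110010100
XOR → 1010100011111011 = 43259

43259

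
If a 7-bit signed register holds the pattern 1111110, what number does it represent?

-2

pattern = 1111110 (MSB is 1 ⇒ negative)
Invert: 0000001, add 1 → 0000010 = 2, so the value is -2.
(Equivalently: 126 - 2^7 = 126 - 128 = -2.)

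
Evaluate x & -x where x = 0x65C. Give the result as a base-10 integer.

4

x = 11001011100 = 1628
-x (two's complement) = …00110100100
AND   = 00000000100 = 4
(x & -x isolates the lowest set bit of x.)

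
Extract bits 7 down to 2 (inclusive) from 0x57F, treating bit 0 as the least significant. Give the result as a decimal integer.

31

v = 10101111111
Shift right by 2: 101011111
Mask low 6 bits: 011111 = 31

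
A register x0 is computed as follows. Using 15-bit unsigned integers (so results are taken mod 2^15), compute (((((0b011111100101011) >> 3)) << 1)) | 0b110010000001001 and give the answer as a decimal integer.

0b011111100101011 = 011111100101011
→ >> 3 → 000011111100101 = 2021
→ << 1 (mod 2^15) → 000111111001010 = 4042
0b110010000001001 = 110010000001001
→ | → 110111111001011 = 28619

28619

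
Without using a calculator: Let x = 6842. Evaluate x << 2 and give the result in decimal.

27368

6842 = 001101010111010
shift left by 2 → 110101011101000 = 27368
(equivalently, 6842 × 2^2 = 6842 × 4)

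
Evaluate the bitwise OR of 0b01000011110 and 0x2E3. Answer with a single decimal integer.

767

a = 1000011110
0x2E3 = 1011100011
 OR → 1011111111 = 767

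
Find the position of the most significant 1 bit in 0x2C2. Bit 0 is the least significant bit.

0x2C2 = 1011000010
The topmost 1 is at position 9 (since 2^9 = 512 ≤ 706 < 1024).

9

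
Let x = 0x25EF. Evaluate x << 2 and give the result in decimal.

38844

0x25EF = 0010010111101111
shift left by 2 → 1001011110111100 = 38844
(equivalently, 9711 × 2^2 = 9711 × 4)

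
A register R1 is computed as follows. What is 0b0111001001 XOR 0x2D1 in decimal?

a = 0111001001
0x2D1 = 1011010001
XOR → 1100011000 = 792

792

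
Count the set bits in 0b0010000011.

n = 10000011
Count the 1s: 1 + 1 + 1 = 3

3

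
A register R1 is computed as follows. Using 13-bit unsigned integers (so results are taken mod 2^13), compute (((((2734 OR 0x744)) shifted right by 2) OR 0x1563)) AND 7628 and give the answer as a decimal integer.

5576

2734 = 0101010101110
0x744 = 0011101000100
→ OR → 0111111101110 = 4078
→ shifted right by 2 → 0001111111011 = 1019
0x1563 = 1010101100011
→ OR → 1011111111011 = 6139
7628 = 1110111001100
→ AND → 1010111001000 = 5576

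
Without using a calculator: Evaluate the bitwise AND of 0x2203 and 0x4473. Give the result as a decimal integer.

3

0x2203 = 010001000000011
0x4473 = 100010001110011
AND → 000000000000011 = 3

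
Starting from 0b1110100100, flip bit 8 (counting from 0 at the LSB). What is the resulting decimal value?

x = 1110100100
bit 8 is currently 1; toggle it via x ^ (1 << 8) = x ^ 256
→ 1010100100 = 676

676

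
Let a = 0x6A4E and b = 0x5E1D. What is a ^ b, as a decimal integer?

0x6A4E = 110101001001110
0x5E1D = 101111000011101
XOR → 011010001010011 = 13395

13395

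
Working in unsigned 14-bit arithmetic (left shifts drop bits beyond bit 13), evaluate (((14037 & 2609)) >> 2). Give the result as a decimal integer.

132

14037 = 11011011010101
2609 = 00101000110001
→ & → 00001000010001 = 529
→ >> 2 → 00000010000100 = 132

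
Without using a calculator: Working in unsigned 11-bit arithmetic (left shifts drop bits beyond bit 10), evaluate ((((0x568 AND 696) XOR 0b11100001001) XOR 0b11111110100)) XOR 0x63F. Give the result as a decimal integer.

1770

0x568 = 10101101000
696 = 01010111000
→ AND → 00000101000 = 40
0b11100001001 = 11100001001
→ XOR → 11100100001 = 1825
0b11111110100 = 11111110100
→ XOR → 00011010101 = 213
0x63F = 11000111111
→ XOR → 11011101010 = 1770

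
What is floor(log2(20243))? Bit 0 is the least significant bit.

14

20243 = 100111100010011
The topmost 1 is at position 14 (since 2^14 = 16384 ≤ 20243 < 32768).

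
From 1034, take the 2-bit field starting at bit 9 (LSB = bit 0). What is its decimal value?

2

v = 010000001010
Shift right by 9: 010
Mask low 2 bits: 10 = 2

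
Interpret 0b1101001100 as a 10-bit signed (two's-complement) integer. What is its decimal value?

pattern = 1101001100 (MSB is 1 ⇒ negative)
Invert: 0010110011, add 1 → 0010110100 = 180, so the value is -180.
(Equivalently: 844 - 2^10 = 844 - 1024 = -180.)

-180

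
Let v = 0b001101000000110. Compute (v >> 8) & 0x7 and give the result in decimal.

v = 001101000000110
Shift right by 8: 0011010
Mask low 3 bits: 010 = 2

2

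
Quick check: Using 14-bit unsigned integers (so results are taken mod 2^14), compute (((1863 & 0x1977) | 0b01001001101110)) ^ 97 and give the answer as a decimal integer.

4878

1863 = 00011101000111
0x1977 = 01100101110111
→ & → 00000101000111 = 327
0b01001001101110 = 01001001101110
→ | → 01001101101111 = 4975
97 = 00000001100001
→ ^ → 01001100001110 = 4878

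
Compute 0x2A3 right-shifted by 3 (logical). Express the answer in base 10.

84

0x2A3 = 1010100011
shift right by 3 → 0001010100 = 84
(equivalently, floor(675 / 8))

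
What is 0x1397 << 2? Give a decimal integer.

0x1397 = 001001110010111
shift left by 2 → 100111001011100 = 20060
(equivalently, 5015 × 2^2 = 5015 × 4)

20060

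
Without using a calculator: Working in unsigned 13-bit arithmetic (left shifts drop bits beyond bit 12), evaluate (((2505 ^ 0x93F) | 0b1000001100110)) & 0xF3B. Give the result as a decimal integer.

2505 = 0100111001001
0x93F = 0100100111111
→ ^ → 0000011110110 = 246
0b1000001100110 = 1000001100110
→ | → 1000011110110 = 4342
0xF3B = 0111100111011
→ & → 0000000110010 = 50

50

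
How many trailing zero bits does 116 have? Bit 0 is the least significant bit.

116 = 1110100
Trailing zeros: 2, so the lowest set bit is bit 2 (value 4).

2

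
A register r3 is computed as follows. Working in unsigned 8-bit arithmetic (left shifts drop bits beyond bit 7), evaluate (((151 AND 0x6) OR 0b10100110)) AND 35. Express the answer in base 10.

34

151 = 10010111
0x6 = 00000110
→ AND → 00000110 = 6
0b10100110 = 10100110
→ OR → 10100110 = 166
35 = 00100011
→ AND → 00100010 = 34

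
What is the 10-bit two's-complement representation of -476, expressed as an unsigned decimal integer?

476 in 10 bits: 0111011100
Invert: 1000100011
Add 1:  1000100100 = 548
(Check: 2^10 - 476 = 1024 - 476 = 548.)

548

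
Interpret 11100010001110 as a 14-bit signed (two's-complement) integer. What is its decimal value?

pattern = 11100010001110 (MSB is 1 ⇒ negative)
Invert: 00011101110001, add 1 → 00011101110010 = 1906, so the value is -1906.
(Equivalently: 14478 - 2^14 = 14478 - 16384 = -1906.)

-1906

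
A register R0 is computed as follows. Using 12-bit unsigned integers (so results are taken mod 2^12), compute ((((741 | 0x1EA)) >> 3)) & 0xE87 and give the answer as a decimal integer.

741 = 001011100101
0x1EA = 000111101010
→ | → 001111101111 = 1007
→ >> 3 → 000001111101 = 125
0xE87 = 111010000111
→ & → 000000000101 = 5

5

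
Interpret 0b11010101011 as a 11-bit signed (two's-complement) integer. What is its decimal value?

pattern = 11010101011 (MSB is 1 ⇒ negative)
Invert: 00101010100, add 1 → 00101010101 = 341, so the value is -341.
(Equivalently: 1707 - 2^11 = 1707 - 2048 = -341.)

-341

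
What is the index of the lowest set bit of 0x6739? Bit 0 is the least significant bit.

0

0x6739 = 110011100111001
Trailing zeros: 0, so the lowest set bit is bit 0 (value 1).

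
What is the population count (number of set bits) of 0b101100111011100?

9

n = 101100111011100
Count the 1s: 1 + 1 + 1 + 1 + 1 + 1 + 1 + 1 + 1 = 9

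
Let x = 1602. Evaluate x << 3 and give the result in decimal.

1602 = 00011001000010
shift left by 3 → 11001000010000 = 12816
(equivalently, 1602 × 2^3 = 1602 × 8)

12816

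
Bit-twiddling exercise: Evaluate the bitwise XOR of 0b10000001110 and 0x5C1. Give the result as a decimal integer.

463

a = 10000001110
0x5C1 = 10111000001
XOR → 00111001111 = 463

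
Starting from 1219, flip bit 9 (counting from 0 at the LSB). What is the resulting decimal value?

x = 010011000011
bit 9 is currently 0; toggle it via x ^ (1 << 9) = x ^ 512
→ 011011000011 = 1731

1731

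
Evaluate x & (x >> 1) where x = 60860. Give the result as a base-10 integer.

25756

x = 1110110110111100 = 60860
x>>1 = 0111011011011110
AND  = 0110010010011100 = 25756
(x & (x >> 1) has a 1 wherever x has two consecutive 1 bits.)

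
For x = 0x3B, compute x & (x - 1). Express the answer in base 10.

58

x = 111011 = 59
x - 1 = 111010
AND   = 111010 = 58
(x & (x - 1) clears the lowest set bit of x.)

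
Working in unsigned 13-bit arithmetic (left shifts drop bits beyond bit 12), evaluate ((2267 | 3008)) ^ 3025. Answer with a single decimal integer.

10

2267 = 0100011011011
3008 = 0101111000000
→ | → 0101111011011 = 3035
3025 = 0101111010001
→ ^ → 0000000001010 = 10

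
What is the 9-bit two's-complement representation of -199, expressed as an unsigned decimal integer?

313

199 in 9 bits: 011000111
Invert: 100111000
Add 1:  100111001 = 313
(Check: 2^9 - 199 = 512 - 199 = 313.)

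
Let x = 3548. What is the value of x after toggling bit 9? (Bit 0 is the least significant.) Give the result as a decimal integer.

4060

x = 110111011100
bit 9 is currently 0; toggle it via x ^ (1 << 9) = x ^ 512
→ 111111011100 = 4060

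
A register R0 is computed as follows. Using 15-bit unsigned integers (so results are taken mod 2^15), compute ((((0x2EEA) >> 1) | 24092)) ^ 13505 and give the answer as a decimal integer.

0x2EEA = 010111011101010
→ >> 1 → 001011101110101 = 6005
24092 = 101111000011100
→ | → 101111101111101 = 24445
13505 = 011010011000001
→ ^ → 110101110111100 = 27580

27580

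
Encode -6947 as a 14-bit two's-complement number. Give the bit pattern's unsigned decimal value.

6947 in 14 bits: 01101100100011
Invert: 10010011011100
Add 1:  10010011011101 = 9437
(Check: 2^14 - 6947 = 16384 - 6947 = 9437.)

9437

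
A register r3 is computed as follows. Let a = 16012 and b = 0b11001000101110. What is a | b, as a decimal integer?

16012 = 11111010001100
b = 11001000101110
 OR → 11111010101110 = 16046

16046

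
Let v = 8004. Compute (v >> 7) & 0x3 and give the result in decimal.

2

v = 01111101000100
Shift right by 7: 0111110
Mask low 2 bits: 10 = 2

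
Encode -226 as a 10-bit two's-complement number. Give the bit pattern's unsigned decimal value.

798

226 in 10 bits: 0011100010
Invert: 1100011101
Add 1:  1100011110 = 798
(Check: 2^10 - 226 = 1024 - 226 = 798.)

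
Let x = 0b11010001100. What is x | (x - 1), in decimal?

1679

x = 11010001100 = 1676
x - 1 = 11010001011
OR    = 11010001111 = 1679
(x | (x - 1) sets all bits below the lowest set bit.)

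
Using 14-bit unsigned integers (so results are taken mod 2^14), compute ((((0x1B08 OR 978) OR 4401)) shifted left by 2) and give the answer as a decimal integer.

0x1B08 = 01101100001000
978 = 00001111010010
→ OR → 01101111011010 = 7130
4401 = 01000100110001
→ OR → 01101111111011 = 7163
→ shifted left by 2 (mod 2^14) → 10111111101100 = 12268

12268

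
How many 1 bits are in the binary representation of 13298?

13298 = 11001111110010
Count the 1s: 1 + 1 + 1 + 1 + 1 + 1 + 1 + 1 + 1 = 9

9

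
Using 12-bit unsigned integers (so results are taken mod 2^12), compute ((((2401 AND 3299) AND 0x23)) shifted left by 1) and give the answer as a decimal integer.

66

2401 = 100101100001
3299 = 110011100011
→ AND → 100001100001 = 2145
0x23 = 000000100011
→ AND → 000000100001 = 33
→ shifted left by 1 (mod 2^12) → 000001000010 = 66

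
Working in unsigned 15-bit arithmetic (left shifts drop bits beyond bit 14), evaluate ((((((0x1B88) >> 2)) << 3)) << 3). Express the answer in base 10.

0x1B88 = 001101110001000
→ >> 2 → 000011011100010 = 1762
→ << 3 (mod 2^15) → 011011100010000 = 14096
→ << 3 (mod 2^15) → 011100010000000 = 14464

14464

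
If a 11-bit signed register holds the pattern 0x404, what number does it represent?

-1020

pattern = 10000000100 (MSB is 1 ⇒ negative)
Invert: 01111111011, add 1 → 01111111100 = 1020, so the value is -1020.
(Equivalently: 1028 - 2^11 = 1028 - 2048 = -1020.)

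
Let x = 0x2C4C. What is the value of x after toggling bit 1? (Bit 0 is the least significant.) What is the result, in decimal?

x = 10110001001100
bit 1 is currently 0; toggle it via x ^ (1 << 1) = x ^ 2
→ 10110001001110 = 11342

11342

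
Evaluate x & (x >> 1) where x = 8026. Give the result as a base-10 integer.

3848

x = 1111101011010 = 8026
x>>1 = 0111110101101
AND  = 0111100001000 = 3848
(x & (x >> 1) has a 1 wherever x has two consecutive 1 bits.)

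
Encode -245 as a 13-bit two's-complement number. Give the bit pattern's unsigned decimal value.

7947

245 in 13 bits: 0000011110101
Invert: 1111100001010
Add 1:  1111100001011 = 7947
(Check: 2^13 - 245 = 8192 - 245 = 7947.)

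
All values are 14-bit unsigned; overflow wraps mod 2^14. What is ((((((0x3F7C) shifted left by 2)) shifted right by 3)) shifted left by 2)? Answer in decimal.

0x3F7C = 11111101111100
→ shifted left by 2 (mod 2^14) → 11110111110000 = 15856
→ shifted right by 3 → 00011110111110 = 1982
→ shifted left by 2 (mod 2^14) → 01111011111000 = 7928

7928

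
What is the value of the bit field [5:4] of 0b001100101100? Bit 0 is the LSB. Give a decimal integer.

2

v = 001100101100
Shift right by 4: 00110010
Mask low 2 bits: 10 = 2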